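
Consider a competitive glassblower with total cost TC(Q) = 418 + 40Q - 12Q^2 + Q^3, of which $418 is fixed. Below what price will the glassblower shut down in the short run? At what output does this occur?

The shutdown price is the minimum of AVC. VC = 40Q - 12Q^2 + Q^3, so AVC = 40 - 12Q + Q^2.
At the minimum of AVC, MC = AVC. MC = 40 - 24Q + 3Q^2; setting MC = AVC gives 2Q^2 - 12Q = 0, so Q = 6. min AVC = 4.
For P < $4 the firm produces nothing.

$4 per unit, at Q = 6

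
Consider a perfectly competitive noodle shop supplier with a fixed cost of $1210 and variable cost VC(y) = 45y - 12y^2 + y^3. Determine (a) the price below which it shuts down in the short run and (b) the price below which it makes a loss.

Shutdown price = $9; break-even price = $144

AVC = 45 - 12y + y^2; minimized at y = 6, giving min AVC = $9. That is the shutdown price.
ATC = 1210/y + 45 - 12y + y^2. Setting dATC/dy = −1210/y^2 − 12 + 2y = 0 gives y = 11 (since 2·11^3 − 12·11^2 = 1210).
min ATC = 1210/11 + 45 − 12·11 + 11^2 = $144. That is the break-even price.
Between these two prices the firm operates at a loss; above $144 it earns a profit.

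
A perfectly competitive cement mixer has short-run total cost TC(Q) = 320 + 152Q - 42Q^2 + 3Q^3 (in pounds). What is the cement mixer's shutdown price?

The shutdown price is the minimum of AVC. VC = 152Q - 42Q^2 + 3Q^3, so AVC = 152 - 42Q + 3Q^2.
dAVC/dQ = -42 + 6Q = 0 gives Q = 7. min AVC = 152 - 42·7 + 3·7^2 = 5.
The firm shuts down for any P below £5.

£5 per unit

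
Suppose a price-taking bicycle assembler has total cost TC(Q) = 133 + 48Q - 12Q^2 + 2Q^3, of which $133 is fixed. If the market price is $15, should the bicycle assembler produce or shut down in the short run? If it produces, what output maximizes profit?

Shut down

Strip out fixed cost: VC = 48Q - 12Q^2 + 2Q^3. Then AVC = 48 - 12Q + 2Q^2 and MC = 48 - 24Q + 6Q^2.
AVC hits its minimum where MC = AVC, at Q = 3, giving min AVC = 48 - 12·3 + 2·3^2 = $30.
P = $15 lies below min AVC = $30; no output level covers variable cost.
The firm minimizes its loss by shutting down and losing only its fixed cost of $133.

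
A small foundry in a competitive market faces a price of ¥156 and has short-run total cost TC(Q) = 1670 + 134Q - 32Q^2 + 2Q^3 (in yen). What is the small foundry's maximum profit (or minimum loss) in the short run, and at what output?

AVC = 134 - 32Q + 2Q^2; min AVC = ¥6 at Q = 8. Since P = ¥156 ≥ min AVC, the firm produces.
With MC = 134 - 64Q + 6Q^2, P = MC on the upward-sloping part at Q* = 11.
TR = 156·11 = 1716. TC = 1670 + 264 = 1934. Profit = 1716 − 1934 = -¥218.
Shutting down would mean losing the fixed cost of ¥1670, so operating at a loss of ¥218 is better by ¥1452.

Profit = -¥218 at Q = 11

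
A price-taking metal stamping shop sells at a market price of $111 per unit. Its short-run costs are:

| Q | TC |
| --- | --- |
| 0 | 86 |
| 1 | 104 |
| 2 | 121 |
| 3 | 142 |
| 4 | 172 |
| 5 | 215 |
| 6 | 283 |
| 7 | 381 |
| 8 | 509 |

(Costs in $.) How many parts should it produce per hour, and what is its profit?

Tabulate TR − TC: Q=0: -86; Q=1: 7; Q=2: 101; Q=3: 191; Q=4: 272; Q=5: 340; Q=6: 383; Q=7: 396; Q=8: 379.
Profit is maximized at Q = 7. AVC there is 295/7 = $42.14 ≤ P, so producing beats shutting down (which would give -$86).

Q = 7; profit = $396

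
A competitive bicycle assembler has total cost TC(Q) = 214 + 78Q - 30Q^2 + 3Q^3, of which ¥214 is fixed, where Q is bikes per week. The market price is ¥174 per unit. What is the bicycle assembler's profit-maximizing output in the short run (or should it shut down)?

Produce at Q = 8

Strip out fixed cost: VC = 78Q - 30Q^2 + 3Q^3. Then AVC = 78 - 30Q + 3Q^2 and MC = 78 - 60Q + 9Q^2.
The AVC parabola has its vertex at Q = 30/6 = 5, where AVC = 78 - 30·5 + 3·5^2 = ¥3.
P = ¥174 exceeds min AVC = ¥3, so the firm stays open.
Solving P = MC: -96 - 60Q + 9Q^2 = 0 ⇒ Q = -4/3 or 8. On the upward-sloping branch, Q* = 8.
Check: AVC at Q = 8 is ¥30 ≤ P, so revenue covers variable cost.
Profit = P·Q − TC = 174·8 − 454 = ¥938.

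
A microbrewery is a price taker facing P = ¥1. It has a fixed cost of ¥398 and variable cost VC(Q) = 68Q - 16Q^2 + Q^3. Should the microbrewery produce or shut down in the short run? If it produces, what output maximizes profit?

Strip out fixed cost: VC = 68Q - 16Q^2 + Q^3. Then AVC = 68 - 16Q + Q^2 and MC = 68 - 32Q + 3Q^2.
The AVC parabola has its vertex at Q = 16/2 = 8, where AVC = 68 - 16·8 + 8^2 = ¥4.
Since P = ¥1 < min AVC = ¥4, price fails to cover variable cost at any output.
The firm minimizes its loss by shutting down and losing only its fixed cost of ¥398.

Shut down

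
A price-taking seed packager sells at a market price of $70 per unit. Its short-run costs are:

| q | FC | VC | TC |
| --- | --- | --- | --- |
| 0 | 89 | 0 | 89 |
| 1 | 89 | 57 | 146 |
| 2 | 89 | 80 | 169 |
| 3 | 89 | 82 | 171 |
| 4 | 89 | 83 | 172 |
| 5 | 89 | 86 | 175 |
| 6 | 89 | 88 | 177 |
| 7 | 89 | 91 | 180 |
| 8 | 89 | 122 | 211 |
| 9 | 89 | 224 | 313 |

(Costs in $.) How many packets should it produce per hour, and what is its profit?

Profit at each row (π = 70q − TC): q=0: -89; q=1: -76; q=2: -29; q=3: 39; q=4: 108; q=5: 175; q=6: 243; q=7: 310; q=8: 349; q=9: 317.
Profit is maximized at q = 8. AVC there is 122/8 = $15.25 ≤ P, so producing beats shutting down (which would give -$89).

q = 8; profit = $349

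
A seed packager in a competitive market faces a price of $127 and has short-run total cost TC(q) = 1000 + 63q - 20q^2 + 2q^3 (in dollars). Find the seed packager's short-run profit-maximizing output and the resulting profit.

AVC = 63 - 20q + 2q^2; min AVC = $13 at q = 5. Since P = $127 ≥ min AVC, the firm produces.
With MC = 63 - 40q + 6q^2, P = MC on the upward-sloping part at q* = 8.
TR = 127·8 = 1016. TC = 1000 + 248 = 1248. Profit = 1016 − 1248 = -$232.
That loss of $232 beats the $1000 the firm would lose by shutting down; producing recovers $768 of fixed cost.

Profit = -$232 at q = 8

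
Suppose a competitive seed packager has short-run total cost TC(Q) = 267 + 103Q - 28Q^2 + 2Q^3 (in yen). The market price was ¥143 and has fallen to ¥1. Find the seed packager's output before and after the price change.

MC = 103 - 56Q + 6Q^2; the shutdown threshold is min AVC = ¥5 (at Q = 7).
With P = ¥143 above the shutdown price, P = MC gives Q = 10.
At P = ¥1 < min AVC = ¥5, price no longer covers variable cost at any output, so the firm shuts down: Q = 0.

Output falls from 10 to 0 (the firm shuts down)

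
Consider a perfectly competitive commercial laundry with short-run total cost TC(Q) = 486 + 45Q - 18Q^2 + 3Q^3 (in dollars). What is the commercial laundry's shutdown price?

Short-run supply begins at min AVC. From VC = 45Q - 18Q^2 + 3Q^3, AVC = 45 - 18Q + 3Q^2.
dAVC/dQ = -18 + 6Q = 0 gives Q = 3. min AVC = 45 - 18·3 + 3·3^2 = 18.
For P < $18 the firm produces nothing.

$18 per unit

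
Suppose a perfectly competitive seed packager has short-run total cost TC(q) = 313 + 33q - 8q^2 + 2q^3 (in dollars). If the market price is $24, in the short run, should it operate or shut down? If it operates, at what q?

Strip out fixed cost: VC = 33q - 8q^2 + 2q^3. Then AVC = 33 - 8q + 2q^2 and MC = 33 - 16q + 6q^2.
AVC is minimized where dAVC/dq = -8 + 4q = 0, at q = 2; min AVC = 33 - 8·2 + 2·2^2 = $25.
With P < min AVC ($24 < $25), every unit sold adds to the loss.
Shutting down limits the loss to fixed cost, $313.

Shut down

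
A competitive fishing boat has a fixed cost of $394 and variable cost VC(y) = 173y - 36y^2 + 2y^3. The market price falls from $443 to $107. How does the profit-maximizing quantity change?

Output falls from 15 to 11

AVC = 173 - 36y + 2y^2, minimized at y = 9 where min AVC = $11. MC = 173 - 72y + 6y^2.
At P = $443 ≥ min AVC, set P = MC on the rising branch: y = 15.
At P = $107 ≥ min AVC, set P = MC: y = 11. The firm stays open but cuts output.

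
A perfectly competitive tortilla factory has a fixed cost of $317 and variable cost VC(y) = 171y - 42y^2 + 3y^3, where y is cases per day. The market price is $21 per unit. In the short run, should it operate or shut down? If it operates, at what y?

Shut down

Variable cost is VC = 171y - 42y^2 + 3y^3, so AVC = VC/y = 171 - 42y + 3y^2 and MC = dTC/dy = 171 - 84y + 9y^2.
The AVC parabola has its vertex at y = 42/6 = 7, where AVC = 171 - 42·7 + 3·7^2 = $24.
P = $21 lies below min AVC = $24; no output level covers variable cost.
The firm minimizes its loss by shutting down and losing only its fixed cost of $317.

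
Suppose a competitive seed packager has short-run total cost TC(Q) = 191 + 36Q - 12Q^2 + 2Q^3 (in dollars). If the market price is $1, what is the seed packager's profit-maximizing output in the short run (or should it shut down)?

Shut down

From TC, MC = TC'(Q) = 36 - 24Q + 6Q^2 and AVC = VC/Q = 36 - 12Q + 2Q^2.
The AVC parabola has its vertex at Q = 12/4 = 3, where AVC = 36 - 12·3 + 2·3^2 = $18.
With P < min AVC ($1 < $18), every unit sold adds to the loss.
Best response: produce nothing and absorb the $191 fixed cost.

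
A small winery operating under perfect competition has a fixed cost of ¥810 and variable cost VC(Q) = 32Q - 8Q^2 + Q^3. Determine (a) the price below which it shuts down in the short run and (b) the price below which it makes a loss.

Shutdown price = ¥16; break-even price = ¥131

Shutdown price = min AVC. AVC = 32 - 8Q + Q^2, with vertex at Q = 4 and minimum ¥16.
ATC = 810/Q + 32 - 8Q + Q^2. Setting dATC/dQ = −810/Q^2 − 8 + 2Q = 0 gives Q = 9 (since 2·9^3 − 8·9^2 = 810).
min ATC = 810/9 + 32 − 8·9 + 9^2 = ¥131. That is the break-even price.
Between these two prices the firm operates at a loss; above ¥131 it earns a profit.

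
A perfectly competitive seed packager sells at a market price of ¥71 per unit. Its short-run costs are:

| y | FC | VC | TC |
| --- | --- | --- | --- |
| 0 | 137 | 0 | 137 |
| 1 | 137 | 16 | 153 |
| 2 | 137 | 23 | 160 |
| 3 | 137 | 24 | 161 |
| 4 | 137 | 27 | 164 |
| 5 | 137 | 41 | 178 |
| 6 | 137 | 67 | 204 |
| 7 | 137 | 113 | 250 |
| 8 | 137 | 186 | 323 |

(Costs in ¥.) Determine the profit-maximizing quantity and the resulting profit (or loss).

Profit at each row (π = 71y − TC): y=0: -137; y=1: -82; y=2: -18; y=3: 52; y=4: 120; y=5: 177; y=6: 222; y=7: 247; y=8: 245.
Profit is maximized at y = 7. AVC there is 113/7 = ¥16.14 ≤ P, so producing beats shutting down (which would give -¥137).

y = 7; profit = ¥247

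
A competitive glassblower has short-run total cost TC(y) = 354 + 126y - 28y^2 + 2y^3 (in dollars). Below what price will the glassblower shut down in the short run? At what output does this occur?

$28 per unit, at y = 7

The firm shuts down when price falls below the minimum of average variable cost. AVC = VC/y = 126 - 28y + 2y^2.
At the minimum of AVC, MC = AVC. MC = 126 - 56y + 6y^2; setting MC = AVC gives 4y^2 - 28y = 0, so y = 7. min AVC = 28.
The firm shuts down for any P below $28.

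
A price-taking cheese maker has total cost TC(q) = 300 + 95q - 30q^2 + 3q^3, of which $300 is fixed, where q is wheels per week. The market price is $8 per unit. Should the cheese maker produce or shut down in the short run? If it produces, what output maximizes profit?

From TC, MC = TC'(q) = 95 - 60q + 9q^2 and AVC = VC/q = 95 - 30q + 3q^2.
The AVC parabola has its vertex at q = 30/6 = 5, where AVC = 95 - 30·5 + 3·5^2 = $20.
P = $8 lies below min AVC = $20; no output level covers variable cost.
The firm minimizes its loss by shutting down and losing only its fixed cost of $300.

Shut down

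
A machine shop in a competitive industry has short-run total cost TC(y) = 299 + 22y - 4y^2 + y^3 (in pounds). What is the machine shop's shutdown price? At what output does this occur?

The shutdown price is the minimum of AVC. VC = 22y - 4y^2 + y^3, so AVC = 22 - 4y + y^2.
At the minimum of AVC, MC = AVC. MC = 22 - 8y + 3y^2; setting MC = AVC gives 2y^2 - 4y = 0, so y = 2. min AVC = 18.
So the shutdown price is £18.

£18 per unit, at y = 2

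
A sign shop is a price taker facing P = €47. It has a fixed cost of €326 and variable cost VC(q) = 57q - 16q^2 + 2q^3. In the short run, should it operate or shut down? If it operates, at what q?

Strip out fixed cost: VC = 57q - 16q^2 + 2q^3. Then AVC = 57 - 16q + 2q^2 and MC = 57 - 32q + 6q^2.
The AVC parabola has its vertex at q = 16/4 = 4, where AVC = 57 - 16·4 + 2·4^2 = €25.
P = €47 exceeds min AVC = €25, so the firm stays open.
Solving P = MC: 10 - 32q + 6q^2 = 0 ⇒ q = 1/3 or 5. On the upward-sloping branch, q* = 5.
Check: AVC at q = 5 is €27 ≤ P, so revenue covers variable cost.
Profit = P·q − TC = 47·5 − 461 = -€226, a loss, but smaller than the €326 fixed cost the firm would lose by shutting down.

Produce at q = 5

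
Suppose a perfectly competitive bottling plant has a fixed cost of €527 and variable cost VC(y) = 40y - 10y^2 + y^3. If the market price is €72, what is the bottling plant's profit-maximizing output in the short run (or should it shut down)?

Produce at y = 8

Strip out fixed cost: VC = 40y - 10y^2 + y^3. Then AVC = 40 - 10y + y^2 and MC = 40 - 20y + 3y^2.
The AVC parabola has its vertex at y = 10/2 = 5, where AVC = 40 - 10·5 + 5^2 = €15.
Because €72 ≥ €15, revenue can cover variable cost; the firm operates.
P = MC gives -32 - 20y + 3y^2 = 0, with roots -4/3 and 8. Take the larger (rising MC): y* = 8.
Check: AVC at y = 8 is €24 ≤ P, so revenue covers variable cost.
Profit = P·y − TC = 72·8 − 719 = -€143, a loss, but smaller than the €527 fixed cost the firm would lose by shutting down.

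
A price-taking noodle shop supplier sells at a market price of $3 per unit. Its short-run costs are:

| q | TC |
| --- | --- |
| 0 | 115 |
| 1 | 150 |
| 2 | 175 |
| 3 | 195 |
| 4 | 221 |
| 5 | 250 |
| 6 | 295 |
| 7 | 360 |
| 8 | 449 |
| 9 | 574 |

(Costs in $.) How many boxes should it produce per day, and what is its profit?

q = 0 (shut down); profit = -$115

Profit at each row (π = 3q − TC): q=0: -115; q=1: -147; q=2: -169; q=3: -186; q=4: -209; q=5: -235; q=6: -277; q=7: -339; q=8: -425; q=9: -547.
Profit is highest at q = 0. Equivalently, the lowest AVC in the table is 106/4 ≈ $26.50 at q = 4, and P = $3 falls below it — price never covers variable cost, so the firm shuts down and loses only its fixed cost.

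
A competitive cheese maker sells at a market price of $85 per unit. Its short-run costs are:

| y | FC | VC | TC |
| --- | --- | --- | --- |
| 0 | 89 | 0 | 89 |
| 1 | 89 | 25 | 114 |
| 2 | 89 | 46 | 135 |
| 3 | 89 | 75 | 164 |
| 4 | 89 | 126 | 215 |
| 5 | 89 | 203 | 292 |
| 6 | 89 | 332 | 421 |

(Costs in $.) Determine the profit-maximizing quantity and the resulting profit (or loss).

Compute π = P·y − TC at each output: y=0: -89; y=1: -29; y=2: 35; y=3: 91; y=4: 125; y=5: 133; y=6: 89.
Profit is maximized at y = 5. AVC there is 203/5 = $40.60 ≤ P, so producing beats shutting down (which would give -$89).

y = 5; profit = $133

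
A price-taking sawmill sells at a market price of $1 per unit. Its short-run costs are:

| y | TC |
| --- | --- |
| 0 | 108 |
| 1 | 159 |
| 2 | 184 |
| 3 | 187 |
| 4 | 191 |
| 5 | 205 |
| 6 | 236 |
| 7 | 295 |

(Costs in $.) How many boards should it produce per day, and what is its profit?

y = 0 (shut down); profit = -$108

Tabulate TR − TC: y=0: -108; y=1: -158; y=2: -182; y=3: -184; y=4: -187; y=5: -200; y=6: -230; y=7: -288.
Profit is highest at y = 0. Equivalently, the lowest AVC in the table is 97/5 ≈ $19.40 at y = 5, and P = $1 falls below it — price never covers variable cost, so the firm shuts down and loses only its fixed cost.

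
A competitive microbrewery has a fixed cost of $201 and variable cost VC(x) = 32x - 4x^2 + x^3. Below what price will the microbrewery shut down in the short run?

$28 per unit

The shutdown price is the minimum of AVC. VC = 32x - 4x^2 + x^3, so AVC = 32 - 4x + x^2.
dAVC/dx = -4 + 2x = 0 gives x = 2. min AVC = 32 - 4·2 + 2^2 = 28.
For P < $28 the firm produces nothing.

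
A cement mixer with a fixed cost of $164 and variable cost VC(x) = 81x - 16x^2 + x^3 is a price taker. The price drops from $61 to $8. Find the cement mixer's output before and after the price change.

Output falls from 10 to 0 (the firm shuts down)

AVC = 81 - 16x + x^2, minimized at x = 8 where min AVC = $17. MC = 81 - 32x + 3x^2.
At P = $61 ≥ min AVC, set P = MC on the rising branch: x = 10.
At P = $8 < min AVC = $17, price no longer covers variable cost at any output, so the firm shuts down: x = 0.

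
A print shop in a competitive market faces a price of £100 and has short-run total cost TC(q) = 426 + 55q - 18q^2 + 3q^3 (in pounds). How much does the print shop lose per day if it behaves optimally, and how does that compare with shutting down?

Profit = -£126 at q = 5

AVC = 55 - 18q + 3q^2; min AVC = £28 at q = 3. Since P = £100 ≥ min AVC, the firm produces.
MC = 55 - 36q + 9q^2. Setting P = MC and taking the root on the rising branch gives q* = 5.
TR = 100·5 = 500. TC = 426 + 200 = 626. Profit = 500 − 626 = -£126.
That loss of £126 beats the £426 the firm would lose by shutting down; producing recovers £300 of fixed cost.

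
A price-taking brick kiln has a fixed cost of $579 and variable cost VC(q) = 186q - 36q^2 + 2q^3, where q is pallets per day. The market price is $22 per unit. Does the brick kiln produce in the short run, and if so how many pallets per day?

Shut down

Strip out fixed cost: VC = 186q - 36q^2 + 2q^3. Then AVC = 186 - 36q + 2q^2 and MC = 186 - 72q + 6q^2.
AVC hits its minimum where MC = AVC, at q = 9, giving min AVC = 186 - 36·9 + 2·9^2 = $24.
Since P = $22 < min AVC = $24, price fails to cover variable cost at any output.
The firm minimizes its loss by shutting down and losing only its fixed cost of $579.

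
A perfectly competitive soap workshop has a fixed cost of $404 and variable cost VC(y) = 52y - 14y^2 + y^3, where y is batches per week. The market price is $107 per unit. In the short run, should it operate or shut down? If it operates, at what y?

Variable cost is VC = 52y - 14y^2 + y^3, so AVC = VC/y = 52 - 14y + y^2 and MC = dTC/dy = 52 - 28y + 3y^2.
AVC hits its minimum where MC = AVC, at y = 7, giving min AVC = 52 - 14·7 + 7^2 = $3.
Because $107 ≥ $3, revenue can cover variable cost; the firm operates.
Set P = MC: 107 = 52 - 28y + 3y^2 → -55 - 28y + 3y^2 = 0. The roots are y = -5/3 and y = 11; the profit-maximizing output is on the rising part of MC, so y* = 11.
Check: AVC at y = 11 is $19 ≤ P, so revenue covers variable cost.
Profit = P·y − TC = 107·11 − 613 = $564.

Produce at y = 11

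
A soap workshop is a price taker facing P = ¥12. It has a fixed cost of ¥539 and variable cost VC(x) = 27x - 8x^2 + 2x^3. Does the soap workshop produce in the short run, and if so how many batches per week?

From TC, MC = TC'(x) = 27 - 16x + 6x^2 and AVC = VC/x = 27 - 8x + 2x^2.
AVC is minimized where dAVC/dx = -8 + 4x = 0, at x = 2; min AVC = 27 - 8·2 + 2·2^2 = ¥19.
P = ¥12 lies below min AVC = ¥19; no output level covers variable cost.
Shutting down limits the loss to fixed cost, ¥539.

Shut down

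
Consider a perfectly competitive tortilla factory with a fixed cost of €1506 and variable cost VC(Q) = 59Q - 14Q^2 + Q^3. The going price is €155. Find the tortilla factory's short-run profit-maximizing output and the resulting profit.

Profit = -€66 at Q = 12

AVC = 59 - 14Q + Q^2 has its minimum €10 at Q = 7; price €155 clears that bar, so the firm operates.
MC = 59 - 28Q + 3Q^2. Setting P = MC and taking the root on the rising branch gives Q* = 12.
TR = 155·12 = 1860. TC = 1506 + 420 = 1926. Profit = 1860 − 1926 = -€66.
Shutting down would mean losing the fixed cost of €1506, so operating at a loss of €66 is better by €1440.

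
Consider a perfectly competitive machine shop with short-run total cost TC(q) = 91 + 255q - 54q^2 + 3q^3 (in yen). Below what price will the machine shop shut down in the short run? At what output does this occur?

¥12 per unit, at q = 9

The firm shuts down when price falls below the minimum of average variable cost. AVC = VC/q = 255 - 54q + 3q^2.
dAVC/dq = -54 + 6q = 0 gives q = 9. min AVC = 255 - 54·9 + 3·9^2 = 12.
For P < ¥12 the firm produces nothing.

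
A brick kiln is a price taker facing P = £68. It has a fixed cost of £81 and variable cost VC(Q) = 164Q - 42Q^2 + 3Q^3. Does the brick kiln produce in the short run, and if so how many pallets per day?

Produce at Q = 8

Variable cost is VC = 164Q - 42Q^2 + 3Q^3, so AVC = VC/Q = 164 - 42Q + 3Q^2 and MC = dTC/dQ = 164 - 84Q + 9Q^2.
The AVC parabola has its vertex at Q = 42/6 = 7, where AVC = 164 - 42·7 + 3·7^2 = £17.
Since P = £68 ≥ min AVC = £17, price covers variable cost and the firm should produce.
Solving P = MC: 96 - 84Q + 9Q^2 = 0 ⇒ Q = 4/3 or 8. On the upward-sloping branch, Q* = 8.
Check: AVC at Q = 8 is £20 ≤ P, so revenue covers variable cost.
Profit = P·Q − TC = 68·8 − 241 = £303.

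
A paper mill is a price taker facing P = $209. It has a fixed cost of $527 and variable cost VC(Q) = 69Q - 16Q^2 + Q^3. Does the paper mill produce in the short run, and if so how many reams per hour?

Strip out fixed cost: VC = 69Q - 16Q^2 + Q^3. Then AVC = 69 - 16Q + Q^2 and MC = 69 - 32Q + 3Q^2.
The AVC parabola has its vertex at Q = 16/2 = 8, where AVC = 69 - 16·8 + 8^2 = $5.
Because $209 ≥ $5, revenue can cover variable cost; the firm operates.
Solving P = MC: -140 - 32Q + 3Q^2 = 0 ⇒ Q = -10/3 or 14. On the upward-sloping branch, Q* = 14.
Check: AVC at Q = 14 is $41 ≤ P, so revenue covers variable cost.
Profit = P·Q − TC = 209·14 − 1101 = $1825.

Produce at Q = 14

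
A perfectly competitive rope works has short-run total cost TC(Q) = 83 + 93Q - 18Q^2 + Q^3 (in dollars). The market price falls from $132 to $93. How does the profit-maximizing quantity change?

MC = 93 - 36Q + 3Q^2; the shutdown threshold is min AVC = $12 (at Q = 9).
With P = $132 above the shutdown price, P = MC gives Q = 13.
At P = $93 ≥ min AVC, set P = MC: Q = 12. The firm stays open but cuts output.

Output falls from 13 to 12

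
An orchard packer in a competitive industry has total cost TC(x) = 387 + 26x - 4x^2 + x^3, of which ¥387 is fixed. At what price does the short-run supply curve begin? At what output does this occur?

The shutdown price is the minimum of AVC. VC = 26x - 4x^2 + x^3, so AVC = 26 - 4x + x^2.
dAVC/dx = -4 + 2x = 0 gives x = 2. min AVC = 26 - 4·2 + 2^2 = 22.
For P < ¥22 the firm produces nothing.

¥22 per unit, at x = 2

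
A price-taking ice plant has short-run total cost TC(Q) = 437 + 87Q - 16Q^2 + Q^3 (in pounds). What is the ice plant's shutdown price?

The firm shuts down when price falls below the minimum of average variable cost. AVC = VC/Q = 87 - 16Q + Q^2.
At the minimum of AVC, MC = AVC. MC = 87 - 32Q + 3Q^2; setting MC = AVC gives 2Q^2 - 16Q = 0, so Q = 8. min AVC = 23.
So the shutdown price is £23.

£23 per unit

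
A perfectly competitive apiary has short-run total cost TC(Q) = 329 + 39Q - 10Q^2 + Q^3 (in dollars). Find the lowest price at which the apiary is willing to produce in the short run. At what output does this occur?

Short-run supply begins at min AVC. From VC = 39Q - 10Q^2 + Q^3, AVC = 39 - 10Q + Q^2.
dAVC/dQ = -10 + 2Q = 0 gives Q = 5. min AVC = 39 - 10·5 + 5^2 = 14.
For P < $14 the firm produces nothing.

$14 per unit, at Q = 5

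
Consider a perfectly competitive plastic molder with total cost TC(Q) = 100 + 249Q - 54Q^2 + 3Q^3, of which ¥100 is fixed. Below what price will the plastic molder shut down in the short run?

The shutdown price is the minimum of AVC. VC = 249Q - 54Q^2 + 3Q^3, so AVC = 249 - 54Q + 3Q^2.
At the minimum of AVC, MC = AVC. MC = 249 - 108Q + 9Q^2; setting MC = AVC gives 6Q^2 - 54Q = 0, so Q = 9. min AVC = 6.
For P < ¥6 the firm produces nothing.

¥6 per unit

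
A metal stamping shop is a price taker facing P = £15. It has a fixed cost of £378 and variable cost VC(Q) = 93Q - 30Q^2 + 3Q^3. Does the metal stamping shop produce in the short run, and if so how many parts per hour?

From TC, MC = TC'(Q) = 93 - 60Q + 9Q^2 and AVC = VC/Q = 93 - 30Q + 3Q^2.
The AVC parabola has its vertex at Q = 30/6 = 5, where AVC = 93 - 30·5 + 3·5^2 = £18.
P = £15 lies below min AVC = £18; no output level covers variable cost.
Shutting down limits the loss to fixed cost, £378.

Shut down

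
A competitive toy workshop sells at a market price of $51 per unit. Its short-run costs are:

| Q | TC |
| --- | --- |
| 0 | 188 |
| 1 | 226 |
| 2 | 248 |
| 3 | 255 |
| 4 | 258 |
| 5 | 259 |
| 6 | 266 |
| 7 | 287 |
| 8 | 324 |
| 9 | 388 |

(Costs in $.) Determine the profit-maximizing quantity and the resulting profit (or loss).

Q = 8; profit = $84

Compute π = P·Q − TC at each output: Q=0: -188; Q=1: -175; Q=2: -146; Q=3: -102; Q=4: -54; Q=5: -4; Q=6: 40; Q=7: 70; Q=8: 84; Q=9: 71.
Profit is maximized at Q = 8. AVC there is 136/8 = $17 ≤ P, so producing beats shutting down (which would give -$188).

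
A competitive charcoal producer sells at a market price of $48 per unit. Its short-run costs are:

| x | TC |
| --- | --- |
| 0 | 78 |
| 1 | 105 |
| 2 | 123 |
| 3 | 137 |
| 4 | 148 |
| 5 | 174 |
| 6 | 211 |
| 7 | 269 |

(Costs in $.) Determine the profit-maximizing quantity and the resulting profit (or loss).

x = 6; profit = $77

Tabulate TR − TC: x=0: -78; x=1: -57; x=2: -27; x=3: 7; x=4: 44; x=5: 66; x=6: 77; x=7: 67.
Profit is maximized at x = 6. AVC there is 133/6 = $22.17 ≤ P, so producing beats shutting down (which would give -$78).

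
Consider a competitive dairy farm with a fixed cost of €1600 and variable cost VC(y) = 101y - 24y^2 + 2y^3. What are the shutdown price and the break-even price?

Shutdown price = €29; break-even price = €221

Shutdown price = min AVC. AVC = 101 - 24y + 2y^2, with vertex at y = 6 and minimum €29.
ATC = 1600/y + 101 - 24y + 2y^2. Setting dATC/dy = −1600/y^2 − 24 + 4y = 0 gives y = 10 (since 4·10^3 − 24·10^2 = 1600).
min ATC = 1600/10 + 101 − 24·10 + 2·10^2 = €221. That is the break-even price.
Between these two prices the firm operates at a loss; above €221 it earns a profit.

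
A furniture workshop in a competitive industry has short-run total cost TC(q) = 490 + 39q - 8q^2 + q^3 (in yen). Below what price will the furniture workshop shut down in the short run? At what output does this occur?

¥23 per unit, at q = 4

Short-run supply begins at min AVC. From VC = 39q - 8q^2 + q^3, AVC = 39 - 8q + q^2.
At the minimum of AVC, MC = AVC. MC = 39 - 16q + 3q^2; setting MC = AVC gives 2q^2 - 8q = 0, so q = 4. min AVC = 23.
For P < ¥23 the firm produces nothing.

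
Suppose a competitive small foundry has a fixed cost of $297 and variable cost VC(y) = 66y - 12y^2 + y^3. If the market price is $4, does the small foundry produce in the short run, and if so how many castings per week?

Shut down

From TC, MC = TC'(y) = 66 - 24y + 3y^2 and AVC = VC/y = 66 - 12y + y^2.
AVC hits its minimum where MC = AVC, at y = 6, giving min AVC = 66 - 12·6 + 6^2 = $30.
P = $4 lies below min AVC = $30; no output level covers variable cost.
The firm minimizes its loss by shutting down and losing only its fixed cost of $297.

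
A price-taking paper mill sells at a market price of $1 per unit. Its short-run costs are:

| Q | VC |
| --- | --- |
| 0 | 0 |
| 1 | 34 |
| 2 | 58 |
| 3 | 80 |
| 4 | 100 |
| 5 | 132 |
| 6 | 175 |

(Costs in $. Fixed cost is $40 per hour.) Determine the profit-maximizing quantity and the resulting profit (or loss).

Tabulate TR − TC: Q=0: -40; Q=1: -73; Q=2: -96; Q=3: -117; Q=4: -136; Q=5: -167; Q=6: -209.
Profit is highest at Q = 0. Equivalently, the lowest AVC in the table is 100/4 ≈ $25 at Q = 4, and P = $1 falls below it — price never covers variable cost, so the firm shuts down and loses only its fixed cost.

Q = 0 (shut down); profit = -$40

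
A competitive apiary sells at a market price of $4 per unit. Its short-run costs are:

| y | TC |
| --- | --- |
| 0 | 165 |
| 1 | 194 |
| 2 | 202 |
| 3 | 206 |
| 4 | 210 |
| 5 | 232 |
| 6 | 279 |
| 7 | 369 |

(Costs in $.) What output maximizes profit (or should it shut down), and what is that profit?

y = 0 (shut down); profit = -$165

Compute π = P·y − TC at each output: y=0: -165; y=1: -190; y=2: -194; y=3: -194; y=4: -194; y=5: -212; y=6: -255; y=7: -341.
Profit is highest at y = 0. Equivalently, the lowest AVC in the table is 45/4 ≈ $11.25 at y = 4, and P = $4 falls below it — price never covers variable cost, so the firm shuts down and loses only its fixed cost.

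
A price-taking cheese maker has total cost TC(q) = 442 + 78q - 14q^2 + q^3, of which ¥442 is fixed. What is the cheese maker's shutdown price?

Short-run supply begins at min AVC. From VC = 78q - 14q^2 + q^3, AVC = 78 - 14q + q^2.
At the minimum of AVC, MC = AVC. MC = 78 - 28q + 3q^2; setting MC = AVC gives 2q^2 - 14q = 0, so q = 7. min AVC = 29.
The firm shuts down for any P below ¥29.

¥29 per unit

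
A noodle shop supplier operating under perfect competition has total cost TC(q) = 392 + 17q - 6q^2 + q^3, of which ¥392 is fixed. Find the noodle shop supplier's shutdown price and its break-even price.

Shutdown price = min AVC. AVC = 17 - 6q + q^2, with vertex at q = 3 and minimum ¥8.
ATC = 392/q + 17 - 6q + q^2. Setting dATC/dq = −392/q^2 − 6 + 2q = 0 gives q = 7 (since 2·7^3 − 6·7^2 = 392).
min ATC = 392/7 + 17 − 6·7 + 7^2 = ¥80. That is the break-even price.
Between these two prices the firm operates at a loss; above ¥80 it earns a profit.

Shutdown price = ¥8; break-even price = ¥80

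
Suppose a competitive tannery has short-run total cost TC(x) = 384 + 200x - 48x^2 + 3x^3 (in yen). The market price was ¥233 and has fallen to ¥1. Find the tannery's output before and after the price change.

Output falls from 11 to 0 (the firm shuts down)

AVC = 200 - 48x + 3x^2, minimized at x = 8 where min AVC = ¥8. MC = 200 - 96x + 9x^2.
With P = ¥233 above the shutdown price, P = MC gives x = 11.
At P = ¥1 < min AVC = ¥8, price no longer covers variable cost at any output, so the firm shuts down: x = 0.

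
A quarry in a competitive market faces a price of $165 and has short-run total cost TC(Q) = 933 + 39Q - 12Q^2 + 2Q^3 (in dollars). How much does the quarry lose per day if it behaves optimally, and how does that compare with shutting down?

AVC = 39 - 12Q + 2Q^2 has its minimum $21 at Q = 3; price $165 clears that bar, so the firm operates.
With MC = 39 - 24Q + 6Q^2, P = MC on the upward-sloping part at Q* = 7.
TR = 165·7 = 1155. TC = 933 + 371 = 1304. Profit = 1155 − 1304 = -$149.
Shutting down would mean losing the fixed cost of $933, so operating at a loss of $149 is better by $784.

Profit = -$149 at Q = 7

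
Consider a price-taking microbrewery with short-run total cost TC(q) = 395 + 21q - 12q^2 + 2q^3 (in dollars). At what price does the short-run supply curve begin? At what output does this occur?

Short-run supply begins at min AVC. From VC = 21q - 12q^2 + 2q^3, AVC = 21 - 12q + 2q^2.
dAVC/dq = -12 + 4q = 0 gives q = 3. min AVC = 21 - 12·3 + 2·3^2 = 3.
So the shutdown price is $3.

$3 per unit, at q = 3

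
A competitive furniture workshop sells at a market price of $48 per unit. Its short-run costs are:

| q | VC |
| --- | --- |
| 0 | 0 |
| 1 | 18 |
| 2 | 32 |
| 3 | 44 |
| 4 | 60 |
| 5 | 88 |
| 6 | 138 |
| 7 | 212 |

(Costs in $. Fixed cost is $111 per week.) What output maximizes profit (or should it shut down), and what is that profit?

Profit at each row (π = 48q − TC): q=0: -111; q=1: -81; q=2: -47; q=3: -11; q=4: 21; q=5: 41; q=6: 39; q=7: 13.
Profit is maximized at q = 5. AVC there is 88/5 = $17.60 ≤ P, so producing beats shutting down (which would give -$111).

q = 5; profit = $41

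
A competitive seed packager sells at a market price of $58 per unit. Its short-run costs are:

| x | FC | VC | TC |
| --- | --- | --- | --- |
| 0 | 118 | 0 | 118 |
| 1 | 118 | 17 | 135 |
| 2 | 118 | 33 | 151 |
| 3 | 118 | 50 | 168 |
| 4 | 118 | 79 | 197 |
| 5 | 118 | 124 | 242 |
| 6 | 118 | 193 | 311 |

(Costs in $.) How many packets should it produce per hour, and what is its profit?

x = 5; profit = $48

Profit at each row (π = 58x − TC): x=0: -118; x=1: -77; x=2: -35; x=3: 6; x=4: 35; x=5: 48; x=6: 37.
Profit is maximized at x = 5. AVC there is 124/5 = $24.80 ≤ P, so producing beats shutting down (which would give -$118).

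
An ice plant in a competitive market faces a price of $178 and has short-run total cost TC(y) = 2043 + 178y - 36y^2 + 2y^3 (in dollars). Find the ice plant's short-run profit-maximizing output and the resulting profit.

AVC = 178 - 36y + 2y^2 has its minimum $16 at y = 9; price $178 clears that bar, so the firm operates.
With MC = 178 - 72y + 6y^2, P = MC on the upward-sloping part at y* = 12.
TR = 178·12 = 2136. TC = 2043 + 408 = 2451. Profit = 2136 − 2451 = -$315.
Shutting down would mean losing the fixed cost of $2043, so operating at a loss of $315 is better by $1728.

Profit = -$315 at y = 12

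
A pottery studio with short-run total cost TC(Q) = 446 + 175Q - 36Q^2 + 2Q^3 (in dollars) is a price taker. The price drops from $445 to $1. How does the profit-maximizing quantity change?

Output falls from 15 to 0 (the firm shuts down)

MC = 175 - 72Q + 6Q^2; the shutdown threshold is min AVC = $13 (at Q = 9).
With P = $445 above the shutdown price, P = MC gives Q = 15.
At P = $1 < min AVC = $13, price no longer covers variable cost at any output, so the firm shuts down: Q = 0.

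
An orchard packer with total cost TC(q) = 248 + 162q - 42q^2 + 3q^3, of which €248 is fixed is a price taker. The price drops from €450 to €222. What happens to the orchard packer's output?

MC = 162 - 84q + 9q^2; the shutdown threshold is min AVC = €15 (at q = 7).
With P = €450 above the shutdown price, P = MC gives q = 12.
At P = €222 ≥ min AVC, set P = MC: q = 10. The firm stays open but cuts output.

Output falls from 12 to 10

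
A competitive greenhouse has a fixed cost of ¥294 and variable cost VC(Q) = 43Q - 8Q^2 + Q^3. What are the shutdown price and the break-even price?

Shutdown price = ¥27; break-even price = ¥78

AVC = 43 - 8Q + Q^2; minimized at Q = 4, giving min AVC = ¥27. That is the shutdown price.
ATC = 294/Q + 43 - 8Q + Q^2. Setting dATC/dQ = −294/Q^2 − 8 + 2Q = 0 gives Q = 7 (since 2·7^3 − 8·7^2 = 294).
min ATC = 294/7 + 43 − 8·7 + 7^2 = ¥78. That is the break-even price.
For ¥27 ≤ P < ¥78 the firm produces at a loss; below ¥27 it shuts down.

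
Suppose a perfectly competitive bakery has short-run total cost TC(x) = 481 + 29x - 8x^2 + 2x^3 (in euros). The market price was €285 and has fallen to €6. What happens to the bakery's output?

AVC = 29 - 8x + 2x^2, minimized at x = 2 where min AVC = €21. MC = 29 - 16x + 6x^2.
With P = €285 above the shutdown price, P = MC gives x = 8.
At P = €6 < min AVC = €21, price no longer covers variable cost at any output, so the firm shuts down: x = 0.

Output falls from 8 to 0 (the firm shuts down)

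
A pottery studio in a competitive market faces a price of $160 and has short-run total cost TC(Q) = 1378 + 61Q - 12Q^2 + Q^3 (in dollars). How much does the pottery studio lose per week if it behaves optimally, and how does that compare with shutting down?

AVC = 61 - 12Q + Q^2 has its minimum $25 at Q = 6; price $160 clears that bar, so the firm operates.
MC = 61 - 24Q + 3Q^2. Setting P = MC and taking the root on the rising branch gives Q* = 11.
TR = 160·11 = 1760. TC = 1378 + 550 = 1928. Profit = 1760 − 1928 = -$168.
Shutting down would mean losing the fixed cost of $1378, so operating at a loss of $168 is better by $1210.

Profit = -$168 at Q = 11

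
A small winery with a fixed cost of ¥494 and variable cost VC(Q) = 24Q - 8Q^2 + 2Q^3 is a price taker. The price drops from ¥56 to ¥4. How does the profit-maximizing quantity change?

AVC = 24 - 8Q + 2Q^2, minimized at Q = 2 where min AVC = ¥16. MC = 24 - 16Q + 6Q^2.
With P = ¥56 above the shutdown price, P = MC gives Q = 4.
At P = ¥4 < min AVC = ¥16, price no longer covers variable cost at any output, so the firm shuts down: Q = 0.

Output falls from 4 to 0 (the firm shuts down)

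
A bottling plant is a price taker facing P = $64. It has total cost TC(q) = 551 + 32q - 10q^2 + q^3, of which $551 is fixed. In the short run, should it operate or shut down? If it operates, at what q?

Produce at q = 8

Strip out fixed cost: VC = 32q - 10q^2 + q^3. Then AVC = 32 - 10q + q^2 and MC = 32 - 20q + 3q^2.
The AVC parabola has its vertex at q = 10/2 = 5, where AVC = 32 - 10·5 + 5^2 = $7.
P = $64 exceeds min AVC = $7, so the firm stays open.
Set P = MC: 64 = 32 - 20q + 3q^2 → -32 - 20q + 3q^2 = 0. The roots are q = -4/3 and q = 8; the profit-maximizing output is on the rising part of MC, so q* = 8.
Check: AVC at q = 8 is $16 ≤ P, so revenue covers variable cost.
Profit = P·q − TC = 64·8 − 679 = -$167, a loss, but smaller than the $551 fixed cost the firm would lose by shutting down.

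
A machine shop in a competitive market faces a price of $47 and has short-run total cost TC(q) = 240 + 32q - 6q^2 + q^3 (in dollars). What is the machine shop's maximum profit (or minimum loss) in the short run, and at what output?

AVC = 32 - 6q + q^2; min AVC = $23 at q = 3. Since P = $47 ≥ min AVC, the firm produces.
MC = 32 - 12q + 3q^2. Setting P = MC and taking the root on the rising branch gives q* = 5.
TR = 47·5 = 235. TC = 240 + 135 = 375. Profit = 235 − 375 = -$140.
That loss of $140 beats the $240 the firm would lose by shutting down; producing recovers $100 of fixed cost.

Profit = -$140 at q = 5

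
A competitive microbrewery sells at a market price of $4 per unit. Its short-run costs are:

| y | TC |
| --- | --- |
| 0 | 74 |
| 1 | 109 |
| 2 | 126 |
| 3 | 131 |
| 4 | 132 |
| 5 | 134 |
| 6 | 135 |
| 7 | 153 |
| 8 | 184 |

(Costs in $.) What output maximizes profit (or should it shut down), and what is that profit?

Profit at each row (π = 4y − TC): y=0: -74; y=1: -105; y=2: -118; y=3: -119; y=4: -116; y=5: -114; y=6: -111; y=7: -125; y=8: -152.
Profit is highest at y = 0. Equivalently, the lowest AVC in the table is 61/6 ≈ $10.17 at y = 6, and P = $4 falls below it — price never covers variable cost, so the firm shuts down and loses only its fixed cost.

y = 0 (shut down); profit = -$74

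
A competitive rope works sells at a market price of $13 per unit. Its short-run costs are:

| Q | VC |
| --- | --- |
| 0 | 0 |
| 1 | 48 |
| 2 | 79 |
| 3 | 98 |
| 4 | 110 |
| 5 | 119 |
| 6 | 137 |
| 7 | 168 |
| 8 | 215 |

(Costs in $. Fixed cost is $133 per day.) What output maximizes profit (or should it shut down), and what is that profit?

Compute π = P·Q − TC at each output: Q=0: -133; Q=1: -168; Q=2: -186; Q=3: -192; Q=4: -191; Q=5: -187; Q=6: -192; Q=7: -210; Q=8: -244.
Profit is highest at Q = 0. Equivalently, the lowest AVC in the table is 137/6 ≈ $22.83 at Q = 6, and P = $13 falls below it — price never covers variable cost, so the firm shuts down and loses only its fixed cost.

Q = 0 (shut down); profit = -$133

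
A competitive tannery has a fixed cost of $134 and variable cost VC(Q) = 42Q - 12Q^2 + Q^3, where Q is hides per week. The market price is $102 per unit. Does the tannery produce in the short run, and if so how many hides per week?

Produce at Q = 10

Variable cost is VC = 42Q - 12Q^2 + Q^3, so AVC = VC/Q = 42 - 12Q + Q^2 and MC = dTC/dQ = 42 - 24Q + 3Q^2.
AVC is minimized where dAVC/dQ = -12 + 2Q = 0, at Q = 6; min AVC = 42 - 12·6 + 6^2 = $6.
Because $102 ≥ $6, revenue can cover variable cost; the firm operates.
P = MC gives -60 - 24Q + 3Q^2 = 0, with roots -2 and 10. Take the larger (rising MC): Q* = 10.
Check: AVC at Q = 10 is $22 ≤ P, so revenue covers variable cost.
Profit = P·Q − TC = 102·10 − 354 = $666.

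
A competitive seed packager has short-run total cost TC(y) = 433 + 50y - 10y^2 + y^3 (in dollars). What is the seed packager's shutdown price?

Short-run supply begins at min AVC. From VC = 50y - 10y^2 + y^3, AVC = 50 - 10y + y^2.
dAVC/dy = -10 + 2y = 0 gives y = 5. min AVC = 50 - 10·5 + 5^2 = 25.
For P < $25 the firm produces nothing.

$25 per unit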